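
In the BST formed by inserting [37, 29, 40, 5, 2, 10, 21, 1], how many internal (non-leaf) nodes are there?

Tree built from: [37, 29, 40, 5, 2, 10, 21, 1]
Tree (level-order array): [37, 29, 40, 5, None, None, None, 2, 10, 1, None, None, 21]
Rule: An internal node has at least one child.
Per-node child counts:
  node 37: 2 child(ren)
  node 29: 1 child(ren)
  node 5: 2 child(ren)
  node 2: 1 child(ren)
  node 1: 0 child(ren)
  node 10: 1 child(ren)
  node 21: 0 child(ren)
  node 40: 0 child(ren)
Matching nodes: [37, 29, 5, 2, 10]
Count of internal (non-leaf) nodes: 5


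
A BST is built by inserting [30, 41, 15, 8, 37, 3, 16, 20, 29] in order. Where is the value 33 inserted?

Starting tree (level order): [30, 15, 41, 8, 16, 37, None, 3, None, None, 20, None, None, None, None, None, 29]
Insertion path: 30 -> 41 -> 37
Result: insert 33 as left child of 37
Final tree (level order): [30, 15, 41, 8, 16, 37, None, 3, None, None, 20, 33, None, None, None, None, 29]


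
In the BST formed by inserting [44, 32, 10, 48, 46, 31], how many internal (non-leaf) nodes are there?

Tree built from: [44, 32, 10, 48, 46, 31]
Tree (level-order array): [44, 32, 48, 10, None, 46, None, None, 31]
Rule: An internal node has at least one child.
Per-node child counts:
  node 44: 2 child(ren)
  node 32: 1 child(ren)
  node 10: 1 child(ren)
  node 31: 0 child(ren)
  node 48: 1 child(ren)
  node 46: 0 child(ren)
Matching nodes: [44, 32, 10, 48]
Count of internal (non-leaf) nodes: 4


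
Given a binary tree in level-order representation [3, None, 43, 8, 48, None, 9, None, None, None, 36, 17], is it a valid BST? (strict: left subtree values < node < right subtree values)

Level-order array: [3, None, 43, 8, 48, None, 9, None, None, None, 36, 17]
Validate using subtree bounds (lo, hi): at each node, require lo < value < hi,
then recurse left with hi=value and right with lo=value.
Preorder trace (stopping at first violation):
  at node 3 with bounds (-inf, +inf): OK
  at node 43 with bounds (3, +inf): OK
  at node 8 with bounds (3, 43): OK
  at node 9 with bounds (8, 43): OK
  at node 36 with bounds (9, 43): OK
  at node 17 with bounds (9, 36): OK
  at node 48 with bounds (43, +inf): OK
No violation found at any node.
Result: Valid BST


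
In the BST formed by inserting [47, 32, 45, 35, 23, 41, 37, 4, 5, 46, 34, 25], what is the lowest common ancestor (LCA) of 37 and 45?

Tree insertion order: [47, 32, 45, 35, 23, 41, 37, 4, 5, 46, 34, 25]
Tree (level-order array): [47, 32, None, 23, 45, 4, 25, 35, 46, None, 5, None, None, 34, 41, None, None, None, None, None, None, 37]
In a BST, the LCA of p=37, q=45 is the first node v on the
root-to-leaf path with p <= v <= q (go left if both < v, right if both > v).
Walk from root:
  at 47: both 37 and 45 < 47, go left
  at 32: both 37 and 45 > 32, go right
  at 45: 37 <= 45 <= 45, this is the LCA
LCA = 45


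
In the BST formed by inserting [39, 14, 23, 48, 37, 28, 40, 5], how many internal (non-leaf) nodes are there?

Tree built from: [39, 14, 23, 48, 37, 28, 40, 5]
Tree (level-order array): [39, 14, 48, 5, 23, 40, None, None, None, None, 37, None, None, 28]
Rule: An internal node has at least one child.
Per-node child counts:
  node 39: 2 child(ren)
  node 14: 2 child(ren)
  node 5: 0 child(ren)
  node 23: 1 child(ren)
  node 37: 1 child(ren)
  node 28: 0 child(ren)
  node 48: 1 child(ren)
  node 40: 0 child(ren)
Matching nodes: [39, 14, 23, 37, 48]
Count of internal (non-leaf) nodes: 5


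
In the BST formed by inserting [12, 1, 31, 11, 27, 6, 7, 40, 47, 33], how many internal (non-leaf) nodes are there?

Tree built from: [12, 1, 31, 11, 27, 6, 7, 40, 47, 33]
Tree (level-order array): [12, 1, 31, None, 11, 27, 40, 6, None, None, None, 33, 47, None, 7]
Rule: An internal node has at least one child.
Per-node child counts:
  node 12: 2 child(ren)
  node 1: 1 child(ren)
  node 11: 1 child(ren)
  node 6: 1 child(ren)
  node 7: 0 child(ren)
  node 31: 2 child(ren)
  node 27: 0 child(ren)
  node 40: 2 child(ren)
  node 33: 0 child(ren)
  node 47: 0 child(ren)
Matching nodes: [12, 1, 11, 6, 31, 40]
Count of internal (non-leaf) nodes: 6


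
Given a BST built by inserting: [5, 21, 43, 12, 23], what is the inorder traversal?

Tree insertion order: [5, 21, 43, 12, 23]
Tree (level-order array): [5, None, 21, 12, 43, None, None, 23]
Inorder traversal: [5, 12, 21, 23, 43]


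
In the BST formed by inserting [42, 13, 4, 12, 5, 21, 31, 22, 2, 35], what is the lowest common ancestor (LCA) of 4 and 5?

Tree insertion order: [42, 13, 4, 12, 5, 21, 31, 22, 2, 35]
Tree (level-order array): [42, 13, None, 4, 21, 2, 12, None, 31, None, None, 5, None, 22, 35]
In a BST, the LCA of p=4, q=5 is the first node v on the
root-to-leaf path with p <= v <= q (go left if both < v, right if both > v).
Walk from root:
  at 42: both 4 and 5 < 42, go left
  at 13: both 4 and 5 < 13, go left
  at 4: 4 <= 4 <= 5, this is the LCA
LCA = 4


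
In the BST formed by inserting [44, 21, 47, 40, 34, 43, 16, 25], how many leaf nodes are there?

Tree built from: [44, 21, 47, 40, 34, 43, 16, 25]
Tree (level-order array): [44, 21, 47, 16, 40, None, None, None, None, 34, 43, 25]
Rule: A leaf has 0 children.
Per-node child counts:
  node 44: 2 child(ren)
  node 21: 2 child(ren)
  node 16: 0 child(ren)
  node 40: 2 child(ren)
  node 34: 1 child(ren)
  node 25: 0 child(ren)
  node 43: 0 child(ren)
  node 47: 0 child(ren)
Matching nodes: [16, 25, 43, 47]
Count of leaf nodes: 4


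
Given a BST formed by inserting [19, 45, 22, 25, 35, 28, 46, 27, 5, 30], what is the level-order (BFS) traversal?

Tree insertion order: [19, 45, 22, 25, 35, 28, 46, 27, 5, 30]
Tree (level-order array): [19, 5, 45, None, None, 22, 46, None, 25, None, None, None, 35, 28, None, 27, 30]
BFS from the root, enqueuing left then right child of each popped node:
  queue [19] -> pop 19, enqueue [5, 45], visited so far: [19]
  queue [5, 45] -> pop 5, enqueue [none], visited so far: [19, 5]
  queue [45] -> pop 45, enqueue [22, 46], visited so far: [19, 5, 45]
  queue [22, 46] -> pop 22, enqueue [25], visited so far: [19, 5, 45, 22]
  queue [46, 25] -> pop 46, enqueue [none], visited so far: [19, 5, 45, 22, 46]
  queue [25] -> pop 25, enqueue [35], visited so far: [19, 5, 45, 22, 46, 25]
  queue [35] -> pop 35, enqueue [28], visited so far: [19, 5, 45, 22, 46, 25, 35]
  queue [28] -> pop 28, enqueue [27, 30], visited so far: [19, 5, 45, 22, 46, 25, 35, 28]
  queue [27, 30] -> pop 27, enqueue [none], visited so far: [19, 5, 45, 22, 46, 25, 35, 28, 27]
  queue [30] -> pop 30, enqueue [none], visited so far: [19, 5, 45, 22, 46, 25, 35, 28, 27, 30]
Result: [19, 5, 45, 22, 46, 25, 35, 28, 27, 30]


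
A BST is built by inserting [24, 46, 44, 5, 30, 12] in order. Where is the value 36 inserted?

Starting tree (level order): [24, 5, 46, None, 12, 44, None, None, None, 30]
Insertion path: 24 -> 46 -> 44 -> 30
Result: insert 36 as right child of 30
Final tree (level order): [24, 5, 46, None, 12, 44, None, None, None, 30, None, None, 36]


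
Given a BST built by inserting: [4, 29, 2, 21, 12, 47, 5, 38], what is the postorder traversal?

Tree insertion order: [4, 29, 2, 21, 12, 47, 5, 38]
Tree (level-order array): [4, 2, 29, None, None, 21, 47, 12, None, 38, None, 5]
Postorder traversal: [2, 5, 12, 21, 38, 47, 29, 4]


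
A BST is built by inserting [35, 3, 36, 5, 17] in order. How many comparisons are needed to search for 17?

Search path for 17: 35 -> 3 -> 5 -> 17
Found: True
Comparisons: 4


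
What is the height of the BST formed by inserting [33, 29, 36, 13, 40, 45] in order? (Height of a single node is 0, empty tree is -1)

Insertion order: [33, 29, 36, 13, 40, 45]
Tree (level-order array): [33, 29, 36, 13, None, None, 40, None, None, None, 45]
Compute height bottom-up (empty subtree = -1):
  height(13) = 1 + max(-1, -1) = 0
  height(29) = 1 + max(0, -1) = 1
  height(45) = 1 + max(-1, -1) = 0
  height(40) = 1 + max(-1, 0) = 1
  height(36) = 1 + max(-1, 1) = 2
  height(33) = 1 + max(1, 2) = 3
Height = 3


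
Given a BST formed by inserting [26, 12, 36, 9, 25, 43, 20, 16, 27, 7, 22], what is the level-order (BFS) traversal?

Tree insertion order: [26, 12, 36, 9, 25, 43, 20, 16, 27, 7, 22]
Tree (level-order array): [26, 12, 36, 9, 25, 27, 43, 7, None, 20, None, None, None, None, None, None, None, 16, 22]
BFS from the root, enqueuing left then right child of each popped node:
  queue [26] -> pop 26, enqueue [12, 36], visited so far: [26]
  queue [12, 36] -> pop 12, enqueue [9, 25], visited so far: [26, 12]
  queue [36, 9, 25] -> pop 36, enqueue [27, 43], visited so far: [26, 12, 36]
  queue [9, 25, 27, 43] -> pop 9, enqueue [7], visited so far: [26, 12, 36, 9]
  queue [25, 27, 43, 7] -> pop 25, enqueue [20], visited so far: [26, 12, 36, 9, 25]
  queue [27, 43, 7, 20] -> pop 27, enqueue [none], visited so far: [26, 12, 36, 9, 25, 27]
  queue [43, 7, 20] -> pop 43, enqueue [none], visited so far: [26, 12, 36, 9, 25, 27, 43]
  queue [7, 20] -> pop 7, enqueue [none], visited so far: [26, 12, 36, 9, 25, 27, 43, 7]
  queue [20] -> pop 20, enqueue [16, 22], visited so far: [26, 12, 36, 9, 25, 27, 43, 7, 20]
  queue [16, 22] -> pop 16, enqueue [none], visited so far: [26, 12, 36, 9, 25, 27, 43, 7, 20, 16]
  queue [22] -> pop 22, enqueue [none], visited so far: [26, 12, 36, 9, 25, 27, 43, 7, 20, 16, 22]
Result: [26, 12, 36, 9, 25, 27, 43, 7, 20, 16, 22]


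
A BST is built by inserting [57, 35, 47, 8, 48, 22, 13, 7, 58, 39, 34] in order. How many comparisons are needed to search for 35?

Search path for 35: 57 -> 35
Found: True
Comparisons: 2


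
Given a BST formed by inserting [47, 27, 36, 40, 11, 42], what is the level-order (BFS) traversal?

Tree insertion order: [47, 27, 36, 40, 11, 42]
Tree (level-order array): [47, 27, None, 11, 36, None, None, None, 40, None, 42]
BFS from the root, enqueuing left then right child of each popped node:
  queue [47] -> pop 47, enqueue [27], visited so far: [47]
  queue [27] -> pop 27, enqueue [11, 36], visited so far: [47, 27]
  queue [11, 36] -> pop 11, enqueue [none], visited so far: [47, 27, 11]
  queue [36] -> pop 36, enqueue [40], visited so far: [47, 27, 11, 36]
  queue [40] -> pop 40, enqueue [42], visited so far: [47, 27, 11, 36, 40]
  queue [42] -> pop 42, enqueue [none], visited so far: [47, 27, 11, 36, 40, 42]
Result: [47, 27, 11, 36, 40, 42]


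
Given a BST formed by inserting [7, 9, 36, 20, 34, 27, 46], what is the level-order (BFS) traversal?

Tree insertion order: [7, 9, 36, 20, 34, 27, 46]
Tree (level-order array): [7, None, 9, None, 36, 20, 46, None, 34, None, None, 27]
BFS from the root, enqueuing left then right child of each popped node:
  queue [7] -> pop 7, enqueue [9], visited so far: [7]
  queue [9] -> pop 9, enqueue [36], visited so far: [7, 9]
  queue [36] -> pop 36, enqueue [20, 46], visited so far: [7, 9, 36]
  queue [20, 46] -> pop 20, enqueue [34], visited so far: [7, 9, 36, 20]
  queue [46, 34] -> pop 46, enqueue [none], visited so far: [7, 9, 36, 20, 46]
  queue [34] -> pop 34, enqueue [27], visited so far: [7, 9, 36, 20, 46, 34]
  queue [27] -> pop 27, enqueue [none], visited so far: [7, 9, 36, 20, 46, 34, 27]
Result: [7, 9, 36, 20, 46, 34, 27]


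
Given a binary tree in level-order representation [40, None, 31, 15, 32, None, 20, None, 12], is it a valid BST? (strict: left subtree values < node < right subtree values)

Level-order array: [40, None, 31, 15, 32, None, 20, None, 12]
Validate using subtree bounds (lo, hi): at each node, require lo < value < hi,
then recurse left with hi=value and right with lo=value.
Preorder trace (stopping at first violation):
  at node 40 with bounds (-inf, +inf): OK
  at node 31 with bounds (40, +inf): VIOLATION
Node 31 violates its bound: not (40 < 31 < +inf).
Result: Not a valid BST


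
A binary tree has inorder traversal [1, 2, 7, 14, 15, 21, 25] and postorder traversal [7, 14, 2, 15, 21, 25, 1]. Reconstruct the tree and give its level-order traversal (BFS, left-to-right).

Inorder:   [1, 2, 7, 14, 15, 21, 25]
Postorder: [7, 14, 2, 15, 21, 25, 1]
Algorithm: postorder visits root last, so walk postorder right-to-left;
each value is the root of the current inorder slice — split it at that
value, recurse on the right subtree first, then the left.
Recursive splits:
  root=1; inorder splits into left=[], right=[2, 7, 14, 15, 21, 25]
  root=25; inorder splits into left=[2, 7, 14, 15, 21], right=[]
  root=21; inorder splits into left=[2, 7, 14, 15], right=[]
  root=15; inorder splits into left=[2, 7, 14], right=[]
  root=2; inorder splits into left=[], right=[7, 14]
  root=14; inorder splits into left=[7], right=[]
  root=7; inorder splits into left=[], right=[]
Reconstructed level-order: [1, 25, 21, 15, 2, 14, 7]


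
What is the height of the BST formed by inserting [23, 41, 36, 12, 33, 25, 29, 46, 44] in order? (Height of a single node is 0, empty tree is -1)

Insertion order: [23, 41, 36, 12, 33, 25, 29, 46, 44]
Tree (level-order array): [23, 12, 41, None, None, 36, 46, 33, None, 44, None, 25, None, None, None, None, 29]
Compute height bottom-up (empty subtree = -1):
  height(12) = 1 + max(-1, -1) = 0
  height(29) = 1 + max(-1, -1) = 0
  height(25) = 1 + max(-1, 0) = 1
  height(33) = 1 + max(1, -1) = 2
  height(36) = 1 + max(2, -1) = 3
  height(44) = 1 + max(-1, -1) = 0
  height(46) = 1 + max(0, -1) = 1
  height(41) = 1 + max(3, 1) = 4
  height(23) = 1 + max(0, 4) = 5
Height = 5


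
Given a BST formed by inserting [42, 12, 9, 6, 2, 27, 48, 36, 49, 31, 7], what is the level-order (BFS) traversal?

Tree insertion order: [42, 12, 9, 6, 2, 27, 48, 36, 49, 31, 7]
Tree (level-order array): [42, 12, 48, 9, 27, None, 49, 6, None, None, 36, None, None, 2, 7, 31]
BFS from the root, enqueuing left then right child of each popped node:
  queue [42] -> pop 42, enqueue [12, 48], visited so far: [42]
  queue [12, 48] -> pop 12, enqueue [9, 27], visited so far: [42, 12]
  queue [48, 9, 27] -> pop 48, enqueue [49], visited so far: [42, 12, 48]
  queue [9, 27, 49] -> pop 9, enqueue [6], visited so far: [42, 12, 48, 9]
  queue [27, 49, 6] -> pop 27, enqueue [36], visited so far: [42, 12, 48, 9, 27]
  queue [49, 6, 36] -> pop 49, enqueue [none], visited so far: [42, 12, 48, 9, 27, 49]
  queue [6, 36] -> pop 6, enqueue [2, 7], visited so far: [42, 12, 48, 9, 27, 49, 6]
  queue [36, 2, 7] -> pop 36, enqueue [31], visited so far: [42, 12, 48, 9, 27, 49, 6, 36]
  queue [2, 7, 31] -> pop 2, enqueue [none], visited so far: [42, 12, 48, 9, 27, 49, 6, 36, 2]
  queue [7, 31] -> pop 7, enqueue [none], visited so far: [42, 12, 48, 9, 27, 49, 6, 36, 2, 7]
  queue [31] -> pop 31, enqueue [none], visited so far: [42, 12, 48, 9, 27, 49, 6, 36, 2, 7, 31]
Result: [42, 12, 48, 9, 27, 49, 6, 36, 2, 7, 31]


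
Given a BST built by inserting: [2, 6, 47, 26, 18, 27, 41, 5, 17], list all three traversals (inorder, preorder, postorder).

Tree insertion order: [2, 6, 47, 26, 18, 27, 41, 5, 17]
Tree (level-order array): [2, None, 6, 5, 47, None, None, 26, None, 18, 27, 17, None, None, 41]
Inorder (L, root, R): [2, 5, 6, 17, 18, 26, 27, 41, 47]
Preorder (root, L, R): [2, 6, 5, 47, 26, 18, 17, 27, 41]
Postorder (L, R, root): [5, 17, 18, 41, 27, 26, 47, 6, 2]


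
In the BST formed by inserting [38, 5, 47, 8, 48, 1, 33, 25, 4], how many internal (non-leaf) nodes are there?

Tree built from: [38, 5, 47, 8, 48, 1, 33, 25, 4]
Tree (level-order array): [38, 5, 47, 1, 8, None, 48, None, 4, None, 33, None, None, None, None, 25]
Rule: An internal node has at least one child.
Per-node child counts:
  node 38: 2 child(ren)
  node 5: 2 child(ren)
  node 1: 1 child(ren)
  node 4: 0 child(ren)
  node 8: 1 child(ren)
  node 33: 1 child(ren)
  node 25: 0 child(ren)
  node 47: 1 child(ren)
  node 48: 0 child(ren)
Matching nodes: [38, 5, 1, 8, 33, 47]
Count of internal (non-leaf) nodes: 6


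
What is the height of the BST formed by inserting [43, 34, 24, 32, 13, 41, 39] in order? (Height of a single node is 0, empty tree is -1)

Insertion order: [43, 34, 24, 32, 13, 41, 39]
Tree (level-order array): [43, 34, None, 24, 41, 13, 32, 39]
Compute height bottom-up (empty subtree = -1):
  height(13) = 1 + max(-1, -1) = 0
  height(32) = 1 + max(-1, -1) = 0
  height(24) = 1 + max(0, 0) = 1
  height(39) = 1 + max(-1, -1) = 0
  height(41) = 1 + max(0, -1) = 1
  height(34) = 1 + max(1, 1) = 2
  height(43) = 1 + max(2, -1) = 3
Height = 3


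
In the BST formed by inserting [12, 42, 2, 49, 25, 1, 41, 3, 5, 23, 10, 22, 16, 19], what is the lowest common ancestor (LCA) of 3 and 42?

Tree insertion order: [12, 42, 2, 49, 25, 1, 41, 3, 5, 23, 10, 22, 16, 19]
Tree (level-order array): [12, 2, 42, 1, 3, 25, 49, None, None, None, 5, 23, 41, None, None, None, 10, 22, None, None, None, None, None, 16, None, None, 19]
In a BST, the LCA of p=3, q=42 is the first node v on the
root-to-leaf path with p <= v <= q (go left if both < v, right if both > v).
Walk from root:
  at 12: 3 <= 12 <= 42, this is the LCA
LCA = 12


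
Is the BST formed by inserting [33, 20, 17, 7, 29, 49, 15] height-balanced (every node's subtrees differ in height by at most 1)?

Tree (level-order array): [33, 20, 49, 17, 29, None, None, 7, None, None, None, None, 15]
Definition: a tree is height-balanced if, at every node, |h(left) - h(right)| <= 1 (empty subtree has height -1).
Bottom-up per-node check:
  node 15: h_left=-1, h_right=-1, diff=0 [OK], height=0
  node 7: h_left=-1, h_right=0, diff=1 [OK], height=1
  node 17: h_left=1, h_right=-1, diff=2 [FAIL (|1--1|=2 > 1)], height=2
  node 29: h_left=-1, h_right=-1, diff=0 [OK], height=0
  node 20: h_left=2, h_right=0, diff=2 [FAIL (|2-0|=2 > 1)], height=3
  node 49: h_left=-1, h_right=-1, diff=0 [OK], height=0
  node 33: h_left=3, h_right=0, diff=3 [FAIL (|3-0|=3 > 1)], height=4
Node 17 violates the condition: |1 - -1| = 2 > 1.
Result: Not balanced


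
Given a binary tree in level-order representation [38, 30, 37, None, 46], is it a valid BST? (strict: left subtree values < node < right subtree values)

Level-order array: [38, 30, 37, None, 46]
Validate using subtree bounds (lo, hi): at each node, require lo < value < hi,
then recurse left with hi=value and right with lo=value.
Preorder trace (stopping at first violation):
  at node 38 with bounds (-inf, +inf): OK
  at node 30 with bounds (-inf, 38): OK
  at node 46 with bounds (30, 38): VIOLATION
Node 46 violates its bound: not (30 < 46 < 38).
Result: Not a valid BST


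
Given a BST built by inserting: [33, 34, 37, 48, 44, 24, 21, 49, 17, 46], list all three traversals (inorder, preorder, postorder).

Tree insertion order: [33, 34, 37, 48, 44, 24, 21, 49, 17, 46]
Tree (level-order array): [33, 24, 34, 21, None, None, 37, 17, None, None, 48, None, None, 44, 49, None, 46]
Inorder (L, root, R): [17, 21, 24, 33, 34, 37, 44, 46, 48, 49]
Preorder (root, L, R): [33, 24, 21, 17, 34, 37, 48, 44, 46, 49]
Postorder (L, R, root): [17, 21, 24, 46, 44, 49, 48, 37, 34, 33]


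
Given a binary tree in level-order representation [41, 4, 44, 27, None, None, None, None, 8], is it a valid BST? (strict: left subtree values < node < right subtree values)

Level-order array: [41, 4, 44, 27, None, None, None, None, 8]
Validate using subtree bounds (lo, hi): at each node, require lo < value < hi,
then recurse left with hi=value and right with lo=value.
Preorder trace (stopping at first violation):
  at node 41 with bounds (-inf, +inf): OK
  at node 4 with bounds (-inf, 41): OK
  at node 27 with bounds (-inf, 4): VIOLATION
Node 27 violates its bound: not (-inf < 27 < 4).
Result: Not a valid BST


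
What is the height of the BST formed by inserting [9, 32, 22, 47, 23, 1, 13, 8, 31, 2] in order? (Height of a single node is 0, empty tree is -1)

Insertion order: [9, 32, 22, 47, 23, 1, 13, 8, 31, 2]
Tree (level-order array): [9, 1, 32, None, 8, 22, 47, 2, None, 13, 23, None, None, None, None, None, None, None, 31]
Compute height bottom-up (empty subtree = -1):
  height(2) = 1 + max(-1, -1) = 0
  height(8) = 1 + max(0, -1) = 1
  height(1) = 1 + max(-1, 1) = 2
  height(13) = 1 + max(-1, -1) = 0
  height(31) = 1 + max(-1, -1) = 0
  height(23) = 1 + max(-1, 0) = 1
  height(22) = 1 + max(0, 1) = 2
  height(47) = 1 + max(-1, -1) = 0
  height(32) = 1 + max(2, 0) = 3
  height(9) = 1 + max(2, 3) = 4
Height = 4


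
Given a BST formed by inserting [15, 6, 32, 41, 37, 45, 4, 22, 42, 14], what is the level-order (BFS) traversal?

Tree insertion order: [15, 6, 32, 41, 37, 45, 4, 22, 42, 14]
Tree (level-order array): [15, 6, 32, 4, 14, 22, 41, None, None, None, None, None, None, 37, 45, None, None, 42]
BFS from the root, enqueuing left then right child of each popped node:
  queue [15] -> pop 15, enqueue [6, 32], visited so far: [15]
  queue [6, 32] -> pop 6, enqueue [4, 14], visited so far: [15, 6]
  queue [32, 4, 14] -> pop 32, enqueue [22, 41], visited so far: [15, 6, 32]
  queue [4, 14, 22, 41] -> pop 4, enqueue [none], visited so far: [15, 6, 32, 4]
  queue [14, 22, 41] -> pop 14, enqueue [none], visited so far: [15, 6, 32, 4, 14]
  queue [22, 41] -> pop 22, enqueue [none], visited so far: [15, 6, 32, 4, 14, 22]
  queue [41] -> pop 41, enqueue [37, 45], visited so far: [15, 6, 32, 4, 14, 22, 41]
  queue [37, 45] -> pop 37, enqueue [none], visited so far: [15, 6, 32, 4, 14, 22, 41, 37]
  queue [45] -> pop 45, enqueue [42], visited so far: [15, 6, 32, 4, 14, 22, 41, 37, 45]
  queue [42] -> pop 42, enqueue [none], visited so far: [15, 6, 32, 4, 14, 22, 41, 37, 45, 42]
Result: [15, 6, 32, 4, 14, 22, 41, 37, 45, 42]


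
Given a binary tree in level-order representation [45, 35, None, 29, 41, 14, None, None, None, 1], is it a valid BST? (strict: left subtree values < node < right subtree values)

Level-order array: [45, 35, None, 29, 41, 14, None, None, None, 1]
Validate using subtree bounds (lo, hi): at each node, require lo < value < hi,
then recurse left with hi=value and right with lo=value.
Preorder trace (stopping at first violation):
  at node 45 with bounds (-inf, +inf): OK
  at node 35 with bounds (-inf, 45): OK
  at node 29 with bounds (-inf, 35): OK
  at node 14 with bounds (-inf, 29): OK
  at node 1 with bounds (-inf, 14): OK
  at node 41 with bounds (35, 45): OK
No violation found at any node.
Result: Valid BST


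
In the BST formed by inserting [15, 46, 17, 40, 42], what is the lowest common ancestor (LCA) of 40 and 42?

Tree insertion order: [15, 46, 17, 40, 42]
Tree (level-order array): [15, None, 46, 17, None, None, 40, None, 42]
In a BST, the LCA of p=40, q=42 is the first node v on the
root-to-leaf path with p <= v <= q (go left if both < v, right if both > v).
Walk from root:
  at 15: both 40 and 42 > 15, go right
  at 46: both 40 and 42 < 46, go left
  at 17: both 40 and 42 > 17, go right
  at 40: 40 <= 40 <= 42, this is the LCA
LCA = 40


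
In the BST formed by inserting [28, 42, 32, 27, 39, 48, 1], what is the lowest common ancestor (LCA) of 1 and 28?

Tree insertion order: [28, 42, 32, 27, 39, 48, 1]
Tree (level-order array): [28, 27, 42, 1, None, 32, 48, None, None, None, 39]
In a BST, the LCA of p=1, q=28 is the first node v on the
root-to-leaf path with p <= v <= q (go left if both < v, right if both > v).
Walk from root:
  at 28: 1 <= 28 <= 28, this is the LCA
LCA = 28


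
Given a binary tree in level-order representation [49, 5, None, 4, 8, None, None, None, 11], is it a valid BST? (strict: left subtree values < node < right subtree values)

Level-order array: [49, 5, None, 4, 8, None, None, None, 11]
Validate using subtree bounds (lo, hi): at each node, require lo < value < hi,
then recurse left with hi=value and right with lo=value.
Preorder trace (stopping at first violation):
  at node 49 with bounds (-inf, +inf): OK
  at node 5 with bounds (-inf, 49): OK
  at node 4 with bounds (-inf, 5): OK
  at node 8 with bounds (5, 49): OK
  at node 11 with bounds (8, 49): OK
No violation found at any node.
Result: Valid BST


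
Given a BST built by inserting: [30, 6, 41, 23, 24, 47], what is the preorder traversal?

Tree insertion order: [30, 6, 41, 23, 24, 47]
Tree (level-order array): [30, 6, 41, None, 23, None, 47, None, 24]
Preorder traversal: [30, 6, 23, 24, 41, 47]


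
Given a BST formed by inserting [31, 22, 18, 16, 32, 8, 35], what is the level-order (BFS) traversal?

Tree insertion order: [31, 22, 18, 16, 32, 8, 35]
Tree (level-order array): [31, 22, 32, 18, None, None, 35, 16, None, None, None, 8]
BFS from the root, enqueuing left then right child of each popped node:
  queue [31] -> pop 31, enqueue [22, 32], visited so far: [31]
  queue [22, 32] -> pop 22, enqueue [18], visited so far: [31, 22]
  queue [32, 18] -> pop 32, enqueue [35], visited so far: [31, 22, 32]
  queue [18, 35] -> pop 18, enqueue [16], visited so far: [31, 22, 32, 18]
  queue [35, 16] -> pop 35, enqueue [none], visited so far: [31, 22, 32, 18, 35]
  queue [16] -> pop 16, enqueue [8], visited so far: [31, 22, 32, 18, 35, 16]
  queue [8] -> pop 8, enqueue [none], visited so far: [31, 22, 32, 18, 35, 16, 8]
Result: [31, 22, 32, 18, 35, 16, 8]


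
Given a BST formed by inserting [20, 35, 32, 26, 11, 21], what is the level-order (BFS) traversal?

Tree insertion order: [20, 35, 32, 26, 11, 21]
Tree (level-order array): [20, 11, 35, None, None, 32, None, 26, None, 21]
BFS from the root, enqueuing left then right child of each popped node:
  queue [20] -> pop 20, enqueue [11, 35], visited so far: [20]
  queue [11, 35] -> pop 11, enqueue [none], visited so far: [20, 11]
  queue [35] -> pop 35, enqueue [32], visited so far: [20, 11, 35]
  queue [32] -> pop 32, enqueue [26], visited so far: [20, 11, 35, 32]
  queue [26] -> pop 26, enqueue [21], visited so far: [20, 11, 35, 32, 26]
  queue [21] -> pop 21, enqueue [none], visited so far: [20, 11, 35, 32, 26, 21]
Result: [20, 11, 35, 32, 26, 21]


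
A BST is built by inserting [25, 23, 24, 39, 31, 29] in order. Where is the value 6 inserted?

Starting tree (level order): [25, 23, 39, None, 24, 31, None, None, None, 29]
Insertion path: 25 -> 23
Result: insert 6 as left child of 23
Final tree (level order): [25, 23, 39, 6, 24, 31, None, None, None, None, None, 29]


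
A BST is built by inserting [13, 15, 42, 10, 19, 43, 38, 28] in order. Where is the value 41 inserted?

Starting tree (level order): [13, 10, 15, None, None, None, 42, 19, 43, None, 38, None, None, 28]
Insertion path: 13 -> 15 -> 42 -> 19 -> 38
Result: insert 41 as right child of 38
Final tree (level order): [13, 10, 15, None, None, None, 42, 19, 43, None, 38, None, None, 28, 41]


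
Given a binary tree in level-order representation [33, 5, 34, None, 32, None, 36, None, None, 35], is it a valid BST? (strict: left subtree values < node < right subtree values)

Level-order array: [33, 5, 34, None, 32, None, 36, None, None, 35]
Validate using subtree bounds (lo, hi): at each node, require lo < value < hi,
then recurse left with hi=value and right with lo=value.
Preorder trace (stopping at first violation):
  at node 33 with bounds (-inf, +inf): OK
  at node 5 with bounds (-inf, 33): OK
  at node 32 with bounds (5, 33): OK
  at node 34 with bounds (33, +inf): OK
  at node 36 with bounds (34, +inf): OK
  at node 35 with bounds (34, 36): OK
No violation found at any node.
Result: Valid BST


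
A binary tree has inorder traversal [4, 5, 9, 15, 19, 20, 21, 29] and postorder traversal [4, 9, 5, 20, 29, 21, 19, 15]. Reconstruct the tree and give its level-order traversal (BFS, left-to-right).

Inorder:   [4, 5, 9, 15, 19, 20, 21, 29]
Postorder: [4, 9, 5, 20, 29, 21, 19, 15]
Algorithm: postorder visits root last, so walk postorder right-to-left;
each value is the root of the current inorder slice — split it at that
value, recurse on the right subtree first, then the left.
Recursive splits:
  root=15; inorder splits into left=[4, 5, 9], right=[19, 20, 21, 29]
  root=19; inorder splits into left=[], right=[20, 21, 29]
  root=21; inorder splits into left=[20], right=[29]
  root=29; inorder splits into left=[], right=[]
  root=20; inorder splits into left=[], right=[]
  root=5; inorder splits into left=[4], right=[9]
  root=9; inorder splits into left=[], right=[]
  root=4; inorder splits into left=[], right=[]
Reconstructed level-order: [15, 5, 19, 4, 9, 21, 20, 29]


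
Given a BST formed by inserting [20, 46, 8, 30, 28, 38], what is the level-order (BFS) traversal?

Tree insertion order: [20, 46, 8, 30, 28, 38]
Tree (level-order array): [20, 8, 46, None, None, 30, None, 28, 38]
BFS from the root, enqueuing left then right child of each popped node:
  queue [20] -> pop 20, enqueue [8, 46], visited so far: [20]
  queue [8, 46] -> pop 8, enqueue [none], visited so far: [20, 8]
  queue [46] -> pop 46, enqueue [30], visited so far: [20, 8, 46]
  queue [30] -> pop 30, enqueue [28, 38], visited so far: [20, 8, 46, 30]
  queue [28, 38] -> pop 28, enqueue [none], visited so far: [20, 8, 46, 30, 28]
  queue [38] -> pop 38, enqueue [none], visited so far: [20, 8, 46, 30, 28, 38]
Result: [20, 8, 46, 30, 28, 38]


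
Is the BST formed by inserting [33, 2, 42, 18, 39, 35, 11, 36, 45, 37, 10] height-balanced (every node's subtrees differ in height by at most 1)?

Tree (level-order array): [33, 2, 42, None, 18, 39, 45, 11, None, 35, None, None, None, 10, None, None, 36, None, None, None, 37]
Definition: a tree is height-balanced if, at every node, |h(left) - h(right)| <= 1 (empty subtree has height -1).
Bottom-up per-node check:
  node 10: h_left=-1, h_right=-1, diff=0 [OK], height=0
  node 11: h_left=0, h_right=-1, diff=1 [OK], height=1
  node 18: h_left=1, h_right=-1, diff=2 [FAIL (|1--1|=2 > 1)], height=2
  node 2: h_left=-1, h_right=2, diff=3 [FAIL (|-1-2|=3 > 1)], height=3
  node 37: h_left=-1, h_right=-1, diff=0 [OK], height=0
  node 36: h_left=-1, h_right=0, diff=1 [OK], height=1
  node 35: h_left=-1, h_right=1, diff=2 [FAIL (|-1-1|=2 > 1)], height=2
  node 39: h_left=2, h_right=-1, diff=3 [FAIL (|2--1|=3 > 1)], height=3
  node 45: h_left=-1, h_right=-1, diff=0 [OK], height=0
  node 42: h_left=3, h_right=0, diff=3 [FAIL (|3-0|=3 > 1)], height=4
  node 33: h_left=3, h_right=4, diff=1 [OK], height=5
Node 18 violates the condition: |1 - -1| = 2 > 1.
Result: Not balanced


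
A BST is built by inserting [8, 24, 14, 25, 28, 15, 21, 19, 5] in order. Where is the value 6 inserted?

Starting tree (level order): [8, 5, 24, None, None, 14, 25, None, 15, None, 28, None, 21, None, None, 19]
Insertion path: 8 -> 5
Result: insert 6 as right child of 5
Final tree (level order): [8, 5, 24, None, 6, 14, 25, None, None, None, 15, None, 28, None, 21, None, None, 19]


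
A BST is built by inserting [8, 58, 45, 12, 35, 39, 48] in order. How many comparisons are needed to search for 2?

Search path for 2: 8
Found: False
Comparisons: 1


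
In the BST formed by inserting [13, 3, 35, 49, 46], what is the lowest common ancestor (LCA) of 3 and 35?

Tree insertion order: [13, 3, 35, 49, 46]
Tree (level-order array): [13, 3, 35, None, None, None, 49, 46]
In a BST, the LCA of p=3, q=35 is the first node v on the
root-to-leaf path with p <= v <= q (go left if both < v, right if both > v).
Walk from root:
  at 13: 3 <= 13 <= 35, this is the LCA
LCA = 13


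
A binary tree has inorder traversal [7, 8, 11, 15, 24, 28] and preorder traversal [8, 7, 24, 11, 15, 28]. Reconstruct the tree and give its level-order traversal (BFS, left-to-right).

Inorder:  [7, 8, 11, 15, 24, 28]
Preorder: [8, 7, 24, 11, 15, 28]
Algorithm: preorder visits root first, so consume preorder in order;
for each root, split the current inorder slice at that value into
left-subtree inorder and right-subtree inorder, then recurse.
Recursive splits:
  root=8; inorder splits into left=[7], right=[11, 15, 24, 28]
  root=7; inorder splits into left=[], right=[]
  root=24; inorder splits into left=[11, 15], right=[28]
  root=11; inorder splits into left=[], right=[15]
  root=15; inorder splits into left=[], right=[]
  root=28; inorder splits into left=[], right=[]
Reconstructed level-order: [8, 7, 24, 11, 28, 15]


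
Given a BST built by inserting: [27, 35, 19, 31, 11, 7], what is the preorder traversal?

Tree insertion order: [27, 35, 19, 31, 11, 7]
Tree (level-order array): [27, 19, 35, 11, None, 31, None, 7]
Preorder traversal: [27, 19, 11, 7, 35, 31]


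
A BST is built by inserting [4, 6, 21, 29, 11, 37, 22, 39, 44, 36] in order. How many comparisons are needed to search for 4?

Search path for 4: 4
Found: True
Comparisons: 1


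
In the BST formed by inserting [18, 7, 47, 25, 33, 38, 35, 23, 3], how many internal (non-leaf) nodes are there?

Tree built from: [18, 7, 47, 25, 33, 38, 35, 23, 3]
Tree (level-order array): [18, 7, 47, 3, None, 25, None, None, None, 23, 33, None, None, None, 38, 35]
Rule: An internal node has at least one child.
Per-node child counts:
  node 18: 2 child(ren)
  node 7: 1 child(ren)
  node 3: 0 child(ren)
  node 47: 1 child(ren)
  node 25: 2 child(ren)
  node 23: 0 child(ren)
  node 33: 1 child(ren)
  node 38: 1 child(ren)
  node 35: 0 child(ren)
Matching nodes: [18, 7, 47, 25, 33, 38]
Count of internal (non-leaf) nodes: 6


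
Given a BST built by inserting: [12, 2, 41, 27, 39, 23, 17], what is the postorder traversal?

Tree insertion order: [12, 2, 41, 27, 39, 23, 17]
Tree (level-order array): [12, 2, 41, None, None, 27, None, 23, 39, 17]
Postorder traversal: [2, 17, 23, 39, 27, 41, 12]


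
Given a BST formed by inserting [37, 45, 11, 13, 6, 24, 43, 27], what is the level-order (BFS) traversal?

Tree insertion order: [37, 45, 11, 13, 6, 24, 43, 27]
Tree (level-order array): [37, 11, 45, 6, 13, 43, None, None, None, None, 24, None, None, None, 27]
BFS from the root, enqueuing left then right child of each popped node:
  queue [37] -> pop 37, enqueue [11, 45], visited so far: [37]
  queue [11, 45] -> pop 11, enqueue [6, 13], visited so far: [37, 11]
  queue [45, 6, 13] -> pop 45, enqueue [43], visited so far: [37, 11, 45]
  queue [6, 13, 43] -> pop 6, enqueue [none], visited so far: [37, 11, 45, 6]
  queue [13, 43] -> pop 13, enqueue [24], visited so far: [37, 11, 45, 6, 13]
  queue [43, 24] -> pop 43, enqueue [none], visited so far: [37, 11, 45, 6, 13, 43]
  queue [24] -> pop 24, enqueue [27], visited so far: [37, 11, 45, 6, 13, 43, 24]
  queue [27] -> pop 27, enqueue [none], visited so far: [37, 11, 45, 6, 13, 43, 24, 27]
Result: [37, 11, 45, 6, 13, 43, 24, 27]


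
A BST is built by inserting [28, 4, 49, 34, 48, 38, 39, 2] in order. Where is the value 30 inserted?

Starting tree (level order): [28, 4, 49, 2, None, 34, None, None, None, None, 48, 38, None, None, 39]
Insertion path: 28 -> 49 -> 34
Result: insert 30 as left child of 34
Final tree (level order): [28, 4, 49, 2, None, 34, None, None, None, 30, 48, None, None, 38, None, None, 39]


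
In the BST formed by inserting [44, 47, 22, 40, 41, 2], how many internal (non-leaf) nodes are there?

Tree built from: [44, 47, 22, 40, 41, 2]
Tree (level-order array): [44, 22, 47, 2, 40, None, None, None, None, None, 41]
Rule: An internal node has at least one child.
Per-node child counts:
  node 44: 2 child(ren)
  node 22: 2 child(ren)
  node 2: 0 child(ren)
  node 40: 1 child(ren)
  node 41: 0 child(ren)
  node 47: 0 child(ren)
Matching nodes: [44, 22, 40]
Count of internal (non-leaf) nodes: 3


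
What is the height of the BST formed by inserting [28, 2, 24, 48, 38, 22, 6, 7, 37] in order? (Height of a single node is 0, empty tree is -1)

Insertion order: [28, 2, 24, 48, 38, 22, 6, 7, 37]
Tree (level-order array): [28, 2, 48, None, 24, 38, None, 22, None, 37, None, 6, None, None, None, None, 7]
Compute height bottom-up (empty subtree = -1):
  height(7) = 1 + max(-1, -1) = 0
  height(6) = 1 + max(-1, 0) = 1
  height(22) = 1 + max(1, -1) = 2
  height(24) = 1 + max(2, -1) = 3
  height(2) = 1 + max(-1, 3) = 4
  height(37) = 1 + max(-1, -1) = 0
  height(38) = 1 + max(0, -1) = 1
  height(48) = 1 + max(1, -1) = 2
  height(28) = 1 + max(4, 2) = 5
Height = 5


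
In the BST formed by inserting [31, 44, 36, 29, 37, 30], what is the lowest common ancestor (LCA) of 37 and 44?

Tree insertion order: [31, 44, 36, 29, 37, 30]
Tree (level-order array): [31, 29, 44, None, 30, 36, None, None, None, None, 37]
In a BST, the LCA of p=37, q=44 is the first node v on the
root-to-leaf path with p <= v <= q (go left if both < v, right if both > v).
Walk from root:
  at 31: both 37 and 44 > 31, go right
  at 44: 37 <= 44 <= 44, this is the LCA
LCA = 44


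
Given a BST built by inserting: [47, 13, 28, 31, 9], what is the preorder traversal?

Tree insertion order: [47, 13, 28, 31, 9]
Tree (level-order array): [47, 13, None, 9, 28, None, None, None, 31]
Preorder traversal: [47, 13, 9, 28, 31]


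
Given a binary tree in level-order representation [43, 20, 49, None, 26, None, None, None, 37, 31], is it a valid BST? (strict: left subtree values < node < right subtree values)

Level-order array: [43, 20, 49, None, 26, None, None, None, 37, 31]
Validate using subtree bounds (lo, hi): at each node, require lo < value < hi,
then recurse left with hi=value and right with lo=value.
Preorder trace (stopping at first violation):
  at node 43 with bounds (-inf, +inf): OK
  at node 20 with bounds (-inf, 43): OK
  at node 26 with bounds (20, 43): OK
  at node 37 with bounds (26, 43): OK
  at node 31 with bounds (26, 37): OK
  at node 49 with bounds (43, +inf): OK
No violation found at any node.
Result: Valid BST


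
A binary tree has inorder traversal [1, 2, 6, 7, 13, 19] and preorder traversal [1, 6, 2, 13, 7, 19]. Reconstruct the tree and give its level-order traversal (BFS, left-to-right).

Inorder:  [1, 2, 6, 7, 13, 19]
Preorder: [1, 6, 2, 13, 7, 19]
Algorithm: preorder visits root first, so consume preorder in order;
for each root, split the current inorder slice at that value into
left-subtree inorder and right-subtree inorder, then recurse.
Recursive splits:
  root=1; inorder splits into left=[], right=[2, 6, 7, 13, 19]
  root=6; inorder splits into left=[2], right=[7, 13, 19]
  root=2; inorder splits into left=[], right=[]
  root=13; inorder splits into left=[7], right=[19]
  root=7; inorder splits into left=[], right=[]
  root=19; inorder splits into left=[], right=[]
Reconstructed level-order: [1, 6, 2, 13, 7, 19]


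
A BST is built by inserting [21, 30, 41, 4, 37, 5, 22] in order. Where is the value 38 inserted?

Starting tree (level order): [21, 4, 30, None, 5, 22, 41, None, None, None, None, 37]
Insertion path: 21 -> 30 -> 41 -> 37
Result: insert 38 as right child of 37
Final tree (level order): [21, 4, 30, None, 5, 22, 41, None, None, None, None, 37, None, None, 38]


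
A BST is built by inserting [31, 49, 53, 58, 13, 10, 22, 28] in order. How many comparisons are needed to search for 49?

Search path for 49: 31 -> 49
Found: True
Comparisons: 2


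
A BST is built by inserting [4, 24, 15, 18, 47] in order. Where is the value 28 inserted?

Starting tree (level order): [4, None, 24, 15, 47, None, 18]
Insertion path: 4 -> 24 -> 47
Result: insert 28 as left child of 47
Final tree (level order): [4, None, 24, 15, 47, None, 18, 28]


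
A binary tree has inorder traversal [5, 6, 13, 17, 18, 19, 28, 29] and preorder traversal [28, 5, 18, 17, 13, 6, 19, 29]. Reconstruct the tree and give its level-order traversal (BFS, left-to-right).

Inorder:  [5, 6, 13, 17, 18, 19, 28, 29]
Preorder: [28, 5, 18, 17, 13, 6, 19, 29]
Algorithm: preorder visits root first, so consume preorder in order;
for each root, split the current inorder slice at that value into
left-subtree inorder and right-subtree inorder, then recurse.
Recursive splits:
  root=28; inorder splits into left=[5, 6, 13, 17, 18, 19], right=[29]
  root=5; inorder splits into left=[], right=[6, 13, 17, 18, 19]
  root=18; inorder splits into left=[6, 13, 17], right=[19]
  root=17; inorder splits into left=[6, 13], right=[]
  root=13; inorder splits into left=[6], right=[]
  root=6; inorder splits into left=[], right=[]
  root=19; inorder splits into left=[], right=[]
  root=29; inorder splits into left=[], right=[]
Reconstructed level-order: [28, 5, 29, 18, 17, 19, 13, 6]


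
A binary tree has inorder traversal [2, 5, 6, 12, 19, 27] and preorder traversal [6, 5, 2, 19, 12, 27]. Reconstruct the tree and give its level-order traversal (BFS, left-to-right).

Inorder:  [2, 5, 6, 12, 19, 27]
Preorder: [6, 5, 2, 19, 12, 27]
Algorithm: preorder visits root first, so consume preorder in order;
for each root, split the current inorder slice at that value into
left-subtree inorder and right-subtree inorder, then recurse.
Recursive splits:
  root=6; inorder splits into left=[2, 5], right=[12, 19, 27]
  root=5; inorder splits into left=[2], right=[]
  root=2; inorder splits into left=[], right=[]
  root=19; inorder splits into left=[12], right=[27]
  root=12; inorder splits into left=[], right=[]
  root=27; inorder splits into left=[], right=[]
Reconstructed level-order: [6, 5, 19, 2, 12, 27]
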